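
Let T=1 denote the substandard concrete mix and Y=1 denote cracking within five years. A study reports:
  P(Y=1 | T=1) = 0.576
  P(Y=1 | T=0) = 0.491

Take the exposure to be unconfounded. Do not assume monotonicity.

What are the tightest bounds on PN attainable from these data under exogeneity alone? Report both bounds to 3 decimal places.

0.148 ≤ PN ≤ 0.884

Let p₁ = 0.576, p₀ = 0.491.
Under exogeneity alone the bounds on PN are max{0,(p₁−p₀)/p₁} ≤ PN ≤ min{1,(1−p₀)/p₁}.
  lower = (p₁ − p₀)/p₁ = 0.085 / 0.576 ≈ 0.1476
  upper = min{1, (1 − p₀)/p₁} = 0.509 / 0.576 ≈ 0.8837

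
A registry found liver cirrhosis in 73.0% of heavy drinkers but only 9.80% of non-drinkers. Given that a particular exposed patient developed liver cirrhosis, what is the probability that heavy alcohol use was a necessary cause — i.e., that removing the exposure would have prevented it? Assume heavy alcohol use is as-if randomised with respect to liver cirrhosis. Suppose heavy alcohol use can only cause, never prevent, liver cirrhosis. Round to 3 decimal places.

PN ≈ 0.866

p₁ = 0.73, p₀ = 0.098.
Under exogeneity and monotonicity, PN = (p₁ − p₀) / p₁.
PN = (0.73 − 0.098) / 0.73 = 0.632 / 0.73 ≈ 0.8658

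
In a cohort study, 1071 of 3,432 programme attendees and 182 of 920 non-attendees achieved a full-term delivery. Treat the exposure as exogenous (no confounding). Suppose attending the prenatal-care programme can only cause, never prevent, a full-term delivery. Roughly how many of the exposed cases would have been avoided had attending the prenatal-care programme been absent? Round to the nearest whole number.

about 392 cases

p₁ = P(outcome | exposed) = 1071/3432 = 0.31206
p₀ = P(outcome | unexposed) = 182/920 = 0.19783
PN = (p₁ − p₀)/p₁ = (0.31206 − 0.19783) / 0.31206 ≈ 0.36607.
Attributable cases ≈ PN × (exposed cases) = 0.36607 × 1071 ≈ 392.06.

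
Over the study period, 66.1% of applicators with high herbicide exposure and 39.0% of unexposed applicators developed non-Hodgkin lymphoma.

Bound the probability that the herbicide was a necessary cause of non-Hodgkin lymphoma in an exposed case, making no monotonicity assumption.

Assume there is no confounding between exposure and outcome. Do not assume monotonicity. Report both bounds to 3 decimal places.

p₁ = 0.661, p₀ = 0.39.
Under exogeneity alone the bounds on PN are max{0,(p₁−p₀)/p₁} ≤ PN ≤ min{1,(1−p₀)/p₁}.
  lower = (p₁ − p₀)/p₁ = 0.271 / 0.661 ≈ 0.4100
  upper = min{1, (1 − p₀)/p₁} = 0.61 / 0.661 ≈ 0.9228

0.410 ≤ PN ≤ 0.923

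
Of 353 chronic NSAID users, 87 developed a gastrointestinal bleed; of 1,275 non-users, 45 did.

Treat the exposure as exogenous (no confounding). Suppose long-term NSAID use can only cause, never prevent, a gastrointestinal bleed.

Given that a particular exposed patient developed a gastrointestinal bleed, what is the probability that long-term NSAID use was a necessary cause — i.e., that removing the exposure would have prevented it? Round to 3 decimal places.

p₁ = P(outcome | exposed) = 87/353 = 0.24646
p₀ = P(outcome | unexposed) = 45/1275 = 0.035294
Under exogeneity and monotonicity, PN = (p₁ − p₀) / p₁.
PN = (0.24646 − 0.035294) / 0.24646 = 0.21116 / 0.24646 ≈ 0.8568

PN ≈ 0.857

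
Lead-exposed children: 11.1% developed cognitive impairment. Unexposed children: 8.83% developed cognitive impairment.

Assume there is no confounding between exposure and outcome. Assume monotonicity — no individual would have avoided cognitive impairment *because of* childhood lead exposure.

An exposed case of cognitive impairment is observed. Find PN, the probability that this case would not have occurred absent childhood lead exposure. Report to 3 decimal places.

PN ≈ 0.205

p₁ = 0.111, p₀ = 0.0883.
Under exogeneity and monotonicity, PN = (p₁ − p₀) / p₁.
PN = (0.111 − 0.0883) / 0.111 = 0.0227 / 0.111 ≈ 0.2045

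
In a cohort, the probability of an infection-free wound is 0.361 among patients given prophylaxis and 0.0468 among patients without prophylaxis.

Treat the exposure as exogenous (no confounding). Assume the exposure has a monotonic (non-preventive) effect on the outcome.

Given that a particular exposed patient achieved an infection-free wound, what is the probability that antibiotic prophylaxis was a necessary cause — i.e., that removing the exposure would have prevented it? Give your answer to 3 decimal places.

PN ≈ 0.870

Let p₁ = 0.361, p₀ = 0.0468.
Under exogeneity and monotonicity, PN = (p₁ − p₀) / p₁.
PN = (0.361 − 0.0468) / 0.361 = 0.3142 / 0.361 ≈ 0.8704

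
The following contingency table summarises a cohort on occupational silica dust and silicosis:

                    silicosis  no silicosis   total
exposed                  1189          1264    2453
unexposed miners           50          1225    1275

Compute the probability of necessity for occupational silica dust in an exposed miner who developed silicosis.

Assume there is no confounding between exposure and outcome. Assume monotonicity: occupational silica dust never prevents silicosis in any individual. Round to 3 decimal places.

PN ≈ 0.919

p₁ = P(outcome | exposed) = 1189/2453 = 0.48471
p₀ = P(outcome | unexposed) = 50/1275 = 0.039216
Under exogeneity and monotonicity, PN = (p₁ − p₀)/p₁.
PN = (0.48471 − 0.039216) / 0.48471 ≈ 0.9191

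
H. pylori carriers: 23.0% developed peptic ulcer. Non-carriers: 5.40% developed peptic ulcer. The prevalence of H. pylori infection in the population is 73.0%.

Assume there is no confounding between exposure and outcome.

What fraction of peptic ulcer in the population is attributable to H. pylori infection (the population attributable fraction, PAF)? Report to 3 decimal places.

PAF ≈ 0.704

p₁ = 0.23, p₀ = 0.054.
Overall risk P(Y=1) = π·p₁ + (1−π)·p₀ = 0.73×0.23 + 0.27×0.054 = 0.18248.
Under exogeneity, PAF = [P(Y=1) − p₀] / P(Y=1).
PAF = (0.18248 − 0.054) / 0.18248 ≈ 0.7041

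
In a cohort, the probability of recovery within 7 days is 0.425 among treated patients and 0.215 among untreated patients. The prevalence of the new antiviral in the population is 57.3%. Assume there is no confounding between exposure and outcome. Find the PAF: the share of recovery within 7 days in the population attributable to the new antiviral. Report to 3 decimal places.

Let p₁ = 0.425, p₀ = 0.215.
Overall risk P(Y=1) = π·p₁ + (1−π)·p₀ = 0.573×0.425 + 0.427×0.215 = 0.33533.
Under exogeneity, PAF = [P(Y=1) − p₀] / P(Y=1).
PAF = (0.33533 − 0.215) / 0.33533 ≈ 0.3588

PAF ≈ 0.359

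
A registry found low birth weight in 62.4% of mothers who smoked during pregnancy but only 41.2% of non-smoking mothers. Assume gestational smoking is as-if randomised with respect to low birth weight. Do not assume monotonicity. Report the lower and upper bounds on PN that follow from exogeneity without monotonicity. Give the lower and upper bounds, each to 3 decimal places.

0.340 ≤ PN ≤ 0.942

p₁ = 0.624, p₀ = 0.412.
Under exogeneity alone the bounds on PN are max{0,(p₁−p₀)/p₁} ≤ PN ≤ min{1,(1−p₀)/p₁}.
  lower = (p₁ − p₀)/p₁ = 0.212 / 0.624 ≈ 0.3397
  upper = min{1, (1 − p₀)/p₁} = 0.588 / 0.624 ≈ 0.9423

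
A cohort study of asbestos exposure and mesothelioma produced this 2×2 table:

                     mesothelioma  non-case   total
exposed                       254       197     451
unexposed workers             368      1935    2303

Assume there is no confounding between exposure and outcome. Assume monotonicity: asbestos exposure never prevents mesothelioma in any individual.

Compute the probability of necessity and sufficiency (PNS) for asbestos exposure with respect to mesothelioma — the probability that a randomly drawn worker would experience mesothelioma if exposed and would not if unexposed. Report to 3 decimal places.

p₁ = P(outcome | exposed) = 254/451 = 0.56319
p₀ = P(outcome | unexposed) = 368/2303 = 0.15979
Under exogeneity and monotonicity, PNS = p₁ − p₀.
PNS = 0.56319 − 0.15979 = 0.4034

PNS ≈ 0.403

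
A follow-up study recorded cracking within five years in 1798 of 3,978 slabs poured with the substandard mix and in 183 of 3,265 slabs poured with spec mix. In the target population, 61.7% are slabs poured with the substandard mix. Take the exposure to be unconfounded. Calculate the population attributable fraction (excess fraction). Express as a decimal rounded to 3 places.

PAF ≈ 0.813

p₁ = P(outcome | exposed) = 1798/3978 = 0.45199
p₀ = P(outcome | unexposed) = 183/3265 = 0.056049
Overall risk P(Y=1) = π·p₁ + (1−π)·p₀ = 0.617×0.45199 + 0.383×0.056049 = 0.30034.
Under exogeneity, PAF = [P(Y=1) − p₀] / P(Y=1).
PAF = (0.30034 − 0.056049) / 0.30034 ≈ 0.8134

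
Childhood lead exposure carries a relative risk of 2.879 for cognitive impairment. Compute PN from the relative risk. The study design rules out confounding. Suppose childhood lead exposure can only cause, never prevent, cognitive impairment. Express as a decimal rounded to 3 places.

Under exogeneity and monotonicity, PN = (RR − 1) / RR = 1 − 1/RR.
PN = (2.879 − 1) / 2.879 = 1.879 / 2.879 ≈ 0.6527

PN ≈ 0.653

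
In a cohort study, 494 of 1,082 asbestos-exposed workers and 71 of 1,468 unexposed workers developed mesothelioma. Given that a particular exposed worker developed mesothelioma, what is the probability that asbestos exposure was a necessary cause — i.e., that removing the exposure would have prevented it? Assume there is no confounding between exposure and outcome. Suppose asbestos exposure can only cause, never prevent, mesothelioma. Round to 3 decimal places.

PN ≈ 0.894

p₁ = P(outcome | exposed) = 494/1082 = 0.45656
p₀ = P(outcome | unexposed) = 71/1468 = 0.048365
Under exogeneity and monotonicity, PN = (p₁ − p₀) / p₁.
PN = (0.45656 − 0.048365) / 0.45656 = 0.4082 / 0.45656 ≈ 0.8941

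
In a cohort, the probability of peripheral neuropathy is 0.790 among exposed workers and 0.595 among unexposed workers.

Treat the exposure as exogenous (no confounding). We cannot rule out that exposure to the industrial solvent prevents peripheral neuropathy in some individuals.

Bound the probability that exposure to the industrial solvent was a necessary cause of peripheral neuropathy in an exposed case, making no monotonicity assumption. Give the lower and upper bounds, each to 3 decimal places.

0.247 ≤ PN ≤ 0.513

Let p₁ = 0.79, p₀ = 0.595.
Under exogeneity alone the bounds on PN are max{0,(p₁−p₀)/p₁} ≤ PN ≤ min{1,(1−p₀)/p₁}.
  lower = (p₁ − p₀)/p₁ = 0.195 / 0.79 ≈ 0.2468
  upper = min{1, (1 − p₀)/p₁} = 0.405 / 0.79 ≈ 0.5127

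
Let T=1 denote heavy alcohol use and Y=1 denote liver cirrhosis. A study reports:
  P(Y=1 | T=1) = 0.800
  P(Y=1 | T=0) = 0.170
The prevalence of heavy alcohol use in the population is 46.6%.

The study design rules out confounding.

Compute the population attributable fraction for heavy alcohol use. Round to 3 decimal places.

PAF ≈ 0.633

Let p₁ = 0.8, p₀ = 0.17.
Overall risk P(Y=1) = π·p₁ + (1−π)·p₀ = 0.466×0.8 + 0.534×0.17 = 0.46358.
Under exogeneity, PAF = [P(Y=1) − p₀] / P(Y=1).
PAF = (0.46358 − 0.17) / 0.46358 ≈ 0.6333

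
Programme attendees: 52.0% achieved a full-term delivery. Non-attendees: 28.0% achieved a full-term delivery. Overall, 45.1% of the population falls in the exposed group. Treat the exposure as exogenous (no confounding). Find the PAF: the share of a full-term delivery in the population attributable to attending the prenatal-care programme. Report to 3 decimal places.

PAF ≈ 0.279

p₁ = 0.52, p₀ = 0.28.
Overall risk P(Y=1) = π·p₁ + (1−π)·p₀ = 0.451×0.52 + 0.549×0.28 = 0.38824.
Under exogeneity, PAF = [P(Y=1) − p₀] / P(Y=1).
PAF = (0.38824 − 0.28) / 0.38824 ≈ 0.2788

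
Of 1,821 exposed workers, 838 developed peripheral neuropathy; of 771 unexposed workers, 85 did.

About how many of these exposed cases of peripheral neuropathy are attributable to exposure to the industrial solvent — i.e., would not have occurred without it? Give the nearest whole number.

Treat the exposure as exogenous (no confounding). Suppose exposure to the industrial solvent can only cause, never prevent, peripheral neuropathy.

p₁ = P(outcome | exposed) = 838/1821 = 0.46019
p₀ = P(outcome | unexposed) = 85/771 = 0.11025
PN = (p₁ − p₀)/p₁ = (0.46019 − 0.11025) / 0.46019 ≈ 0.76043.
Attributable cases ≈ PN × (exposed cases) = 0.76043 × 838 ≈ 637.24.

about 637 cases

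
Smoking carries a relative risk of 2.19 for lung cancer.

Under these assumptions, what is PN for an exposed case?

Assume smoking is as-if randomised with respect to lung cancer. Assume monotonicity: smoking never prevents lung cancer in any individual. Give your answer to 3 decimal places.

Under exogeneity and monotonicity, PN = (RR − 1) / RR = 1 − 1/RR.
PN = (2.19 − 1) / 2.19 = 1.19 / 2.19 ≈ 0.5434

PN ≈ 0.543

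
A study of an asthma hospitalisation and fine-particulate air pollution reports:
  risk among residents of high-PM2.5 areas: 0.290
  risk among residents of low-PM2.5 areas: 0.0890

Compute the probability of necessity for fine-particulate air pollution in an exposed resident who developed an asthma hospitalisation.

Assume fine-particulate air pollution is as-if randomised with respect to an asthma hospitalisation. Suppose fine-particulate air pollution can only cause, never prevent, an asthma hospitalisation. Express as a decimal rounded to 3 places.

Let p₁ = 0.29, p₀ = 0.089.
Under exogeneity and monotonicity, PN = (p₁ − p₀) / p₁.
PN = (0.29 − 0.089) / 0.29 = 0.201 / 0.29 ≈ 0.6931

PN ≈ 0.693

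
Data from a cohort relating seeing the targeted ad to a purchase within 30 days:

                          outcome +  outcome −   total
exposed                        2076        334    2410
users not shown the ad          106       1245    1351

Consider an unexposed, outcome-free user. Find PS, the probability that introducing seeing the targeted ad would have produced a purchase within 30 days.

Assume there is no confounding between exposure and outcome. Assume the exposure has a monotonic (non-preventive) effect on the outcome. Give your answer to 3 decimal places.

p₁ = P(outcome | exposed) = 2076/2410 = 0.86141
p₀ = P(outcome | unexposed) = 106/1351 = 0.07846
Under exogeneity and monotonicity, PS = (p₁ − p₀)/(1 − p₀).
PS = (0.86141 − 0.07846) / 0.92154 ≈ 0.8496

PS ≈ 0.850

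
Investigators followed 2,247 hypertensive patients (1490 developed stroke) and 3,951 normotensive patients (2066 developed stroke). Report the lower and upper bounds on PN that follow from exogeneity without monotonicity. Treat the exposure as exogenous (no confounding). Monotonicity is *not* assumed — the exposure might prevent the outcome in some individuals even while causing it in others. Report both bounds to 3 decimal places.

0.211 ≤ PN ≤ 0.719

p₁ = P(outcome | exposed) = 1490/2247 = 0.66311
p₀ = P(outcome | unexposed) = 2066/3951 = 0.52291
Under exogeneity alone the bounds on PN are max{0,(p₁−p₀)/p₁} ≤ PN ≤ min{1,(1−p₀)/p₁}.
  lower = (p₁ − p₀)/p₁ = 0.1402 / 0.66311 ≈ 0.2114
  upper = min{1, (1 − p₀)/p₁} = 0.47709 / 0.66311 ≈ 0.7195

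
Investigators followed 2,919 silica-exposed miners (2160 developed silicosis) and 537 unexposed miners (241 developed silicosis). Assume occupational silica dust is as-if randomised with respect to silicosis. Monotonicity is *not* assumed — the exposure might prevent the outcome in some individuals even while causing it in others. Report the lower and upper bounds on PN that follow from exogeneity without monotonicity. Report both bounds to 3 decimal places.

0.394 ≤ PN ≤ 0.745

p₁ = P(outcome | exposed) = 2160/2919 = 0.73998
p₀ = P(outcome | unexposed) = 241/537 = 0.44879
Under exogeneity alone the bounds on PN are max{0,(p₁−p₀)/p₁} ≤ PN ≤ min{1,(1−p₀)/p₁}.
  lower = (p₁ − p₀)/p₁ = 0.29119 / 0.73998 ≈ 0.3935
  upper = min{1, (1 − p₀)/p₁} = 0.55121 / 0.73998 ≈ 0.7449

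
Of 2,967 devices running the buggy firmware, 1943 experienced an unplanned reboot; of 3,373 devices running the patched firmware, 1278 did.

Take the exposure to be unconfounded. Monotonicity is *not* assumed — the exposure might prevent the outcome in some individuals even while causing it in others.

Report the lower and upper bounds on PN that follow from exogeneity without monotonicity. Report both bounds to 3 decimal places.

p₁ = P(outcome | exposed) = 1943/2967 = 0.65487
p₀ = P(outcome | unexposed) = 1278/3373 = 0.37889
Under exogeneity alone the bounds on PN are max{0,(p₁−p₀)/p₁} ≤ PN ≤ min{1,(1−p₀)/p₁}.
  lower = (p₁ − p₀)/p₁ = 0.27598 / 0.65487 ≈ 0.4214
  upper = min{1, (1 − p₀)/p₁} = 0.62111 / 0.65487 ≈ 0.9484

0.421 ≤ PN ≤ 0.948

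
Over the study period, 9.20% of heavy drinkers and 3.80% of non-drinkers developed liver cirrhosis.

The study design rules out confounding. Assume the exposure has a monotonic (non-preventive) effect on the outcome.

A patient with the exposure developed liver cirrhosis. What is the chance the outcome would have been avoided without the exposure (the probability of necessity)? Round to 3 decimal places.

PN ≈ 0.587

p₁ = 0.092, p₀ = 0.038.
Under exogeneity and monotonicity, PN = (p₁ − p₀) / p₁.
PN = (0.092 − 0.038) / 0.092 = 0.054 / 0.092 ≈ 0.5870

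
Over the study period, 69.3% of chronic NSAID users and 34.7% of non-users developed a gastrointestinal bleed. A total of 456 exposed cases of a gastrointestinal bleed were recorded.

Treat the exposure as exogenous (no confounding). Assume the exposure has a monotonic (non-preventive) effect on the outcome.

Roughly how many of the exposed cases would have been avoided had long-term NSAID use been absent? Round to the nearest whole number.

p₁ = 0.693, p₀ = 0.347.
PN = (p₁ − p₀)/p₁ = (0.693 − 0.347) / 0.693 ≈ 0.49928.
Attributable cases ≈ PN × (exposed cases) = 0.49928 × 456 ≈ 227.67.

about 228 cases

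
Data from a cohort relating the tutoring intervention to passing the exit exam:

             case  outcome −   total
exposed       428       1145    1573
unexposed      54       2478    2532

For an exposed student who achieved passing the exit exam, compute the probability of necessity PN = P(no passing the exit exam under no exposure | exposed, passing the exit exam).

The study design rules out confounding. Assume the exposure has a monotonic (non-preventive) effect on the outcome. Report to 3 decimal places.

PN ≈ 0.922

p₁ = P(outcome | exposed) = 428/1573 = 0.27209
p₀ = P(outcome | unexposed) = 54/2532 = 0.021327
Under exogeneity and monotonicity, PN = (p₁ − p₀)/p₁.
PN = (0.27209 − 0.021327) / 0.27209 ≈ 0.9216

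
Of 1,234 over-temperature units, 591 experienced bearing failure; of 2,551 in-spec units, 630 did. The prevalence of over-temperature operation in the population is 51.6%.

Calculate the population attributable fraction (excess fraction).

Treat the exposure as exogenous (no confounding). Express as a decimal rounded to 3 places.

PAF ≈ 0.326

p₁ = P(outcome | exposed) = 591/1234 = 0.47893
p₀ = P(outcome | unexposed) = 630/2551 = 0.24696
Overall risk P(Y=1) = π·p₁ + (1−π)·p₀ = 0.516×0.47893 + 0.484×0.24696 = 0.36666.
Under exogeneity, PAF = [P(Y=1) − p₀] / P(Y=1).
PAF = (0.36666 − 0.24696) / 0.36666 ≈ 0.3265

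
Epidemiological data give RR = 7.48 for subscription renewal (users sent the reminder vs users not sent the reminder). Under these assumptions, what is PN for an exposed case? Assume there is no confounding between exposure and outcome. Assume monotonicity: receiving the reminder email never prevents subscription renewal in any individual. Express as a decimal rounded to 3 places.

Under exogeneity and monotonicity, PN = (RR − 1) / RR = 1 − 1/RR.
PN = (7.48 − 1) / 7.48 = 6.48 / 7.48 ≈ 0.8663

PN ≈ 0.866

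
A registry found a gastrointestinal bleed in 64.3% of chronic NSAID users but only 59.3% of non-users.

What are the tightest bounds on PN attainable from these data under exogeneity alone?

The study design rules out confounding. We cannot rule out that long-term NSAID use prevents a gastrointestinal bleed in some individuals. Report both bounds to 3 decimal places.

p₁ = 0.643, p₀ = 0.593.
Under exogeneity alone the bounds on PN are max{0,(p₁−p₀)/p₁} ≤ PN ≤ min{1,(1−p₀)/p₁}.
  lower = (p₁ − p₀)/p₁ = 0.05 / 0.643 ≈ 0.0778
  upper = min{1, (1 − p₀)/p₁} = 0.407 / 0.643 ≈ 0.6330

0.078 ≤ PN ≤ 0.633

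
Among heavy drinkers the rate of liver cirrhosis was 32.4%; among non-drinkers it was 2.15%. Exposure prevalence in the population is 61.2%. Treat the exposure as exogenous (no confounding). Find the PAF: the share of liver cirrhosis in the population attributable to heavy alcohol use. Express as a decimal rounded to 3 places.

PAF ≈ 0.896

p₁ = 0.324, p₀ = 0.0215.
Overall risk P(Y=1) = π·p₁ + (1−π)·p₀ = 0.612×0.324 + 0.388×0.0215 = 0.20663.
Under exogeneity, PAF = [P(Y=1) − p₀] / P(Y=1).
PAF = (0.20663 − 0.0215) / 0.20663 ≈ 0.8959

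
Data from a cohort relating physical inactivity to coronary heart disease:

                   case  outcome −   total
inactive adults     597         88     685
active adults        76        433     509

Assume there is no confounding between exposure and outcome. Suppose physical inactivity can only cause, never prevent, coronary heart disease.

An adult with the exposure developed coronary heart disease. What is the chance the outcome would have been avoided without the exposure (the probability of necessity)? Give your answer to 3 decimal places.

p₁ = P(outcome | exposed) = 597/685 = 0.87153
p₀ = P(outcome | unexposed) = 76/509 = 0.14931
Under exogeneity and monotonicity, PN = (p₁ − p₀) / p₁.
PN = (0.87153 − 0.14931) / 0.87153 = 0.72222 / 0.87153 ≈ 0.8287

PN ≈ 0.829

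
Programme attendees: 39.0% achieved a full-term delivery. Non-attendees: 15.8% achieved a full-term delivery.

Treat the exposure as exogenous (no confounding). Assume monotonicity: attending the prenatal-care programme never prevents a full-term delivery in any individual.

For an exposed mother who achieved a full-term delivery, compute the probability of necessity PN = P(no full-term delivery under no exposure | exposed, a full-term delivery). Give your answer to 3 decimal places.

p₁ = 0.39, p₀ = 0.158.
Under exogeneity and monotonicity, PN = (p₁ − p₀) / p₁.
PN = (0.39 − 0.158) / 0.39 = 0.232 / 0.39 ≈ 0.5949

PN ≈ 0.595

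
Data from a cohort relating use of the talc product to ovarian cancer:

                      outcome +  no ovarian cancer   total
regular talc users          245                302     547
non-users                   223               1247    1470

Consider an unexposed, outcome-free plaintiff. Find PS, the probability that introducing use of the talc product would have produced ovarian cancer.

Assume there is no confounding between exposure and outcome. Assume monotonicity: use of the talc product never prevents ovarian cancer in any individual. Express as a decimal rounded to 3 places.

PS ≈ 0.349

p₁ = P(outcome | exposed) = 245/547 = 0.4479
p₀ = P(outcome | unexposed) = 223/1470 = 0.1517
Under exogeneity and monotonicity, PS = (p₁ − p₀) / (1 − p₀).
PS = (0.4479 − 0.1517) / (1 − 0.1517) = 0.2962 / 0.8483 ≈ 0.3492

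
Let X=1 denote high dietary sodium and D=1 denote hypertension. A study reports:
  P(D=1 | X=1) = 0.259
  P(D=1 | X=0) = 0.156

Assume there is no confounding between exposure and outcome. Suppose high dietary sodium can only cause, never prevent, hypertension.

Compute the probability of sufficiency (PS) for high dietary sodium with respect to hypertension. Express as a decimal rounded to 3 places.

Let p₁ = 0.259, p₀ = 0.156.
Under exogeneity and monotonicity, PS = (p₁ − p₀) / (1 − p₀).
PS = (0.259 − 0.156) / (1 − 0.156) = 0.103 / 0.844 ≈ 0.1220

PS ≈ 0.122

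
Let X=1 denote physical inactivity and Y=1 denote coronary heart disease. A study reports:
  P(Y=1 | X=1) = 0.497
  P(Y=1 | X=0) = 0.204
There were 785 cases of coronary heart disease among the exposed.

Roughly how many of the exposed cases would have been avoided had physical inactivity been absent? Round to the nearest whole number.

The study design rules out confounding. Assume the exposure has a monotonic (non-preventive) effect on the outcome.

Let p₁ = 0.497, p₀ = 0.204.
PN = (p₁ − p₀)/p₁ = (0.497 − 0.204) / 0.497 ≈ 0.58954.
Attributable cases ≈ PN × (exposed cases) = 0.58954 × 785 ≈ 462.79.

about 463 cases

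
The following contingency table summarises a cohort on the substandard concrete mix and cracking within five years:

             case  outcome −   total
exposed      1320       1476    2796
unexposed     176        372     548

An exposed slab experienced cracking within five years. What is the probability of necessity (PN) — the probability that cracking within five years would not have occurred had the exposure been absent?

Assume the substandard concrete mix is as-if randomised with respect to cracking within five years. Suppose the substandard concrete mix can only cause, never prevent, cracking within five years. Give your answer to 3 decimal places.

p₁ = P(outcome | exposed) = 1320/2796 = 0.4721
p₀ = P(outcome | unexposed) = 176/548 = 0.32117
Under exogeneity and monotonicity, PN = (p₁ − p₀) / p₁.
PN = (0.4721 − 0.32117) / 0.4721 = 0.15094 / 0.4721 ≈ 0.3197

PN ≈ 0.320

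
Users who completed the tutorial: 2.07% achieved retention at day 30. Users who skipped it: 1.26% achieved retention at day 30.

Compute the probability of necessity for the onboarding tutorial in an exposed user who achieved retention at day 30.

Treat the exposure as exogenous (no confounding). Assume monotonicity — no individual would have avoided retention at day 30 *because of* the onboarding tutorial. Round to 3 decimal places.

PN ≈ 0.391

p₁ = 0.0207, p₀ = 0.0126.
Under exogeneity and monotonicity, PN = (p₁ − p₀) / p₁.
PN = (0.0207 − 0.0126) / 0.0207 = 0.0081 / 0.0207 ≈ 0.3913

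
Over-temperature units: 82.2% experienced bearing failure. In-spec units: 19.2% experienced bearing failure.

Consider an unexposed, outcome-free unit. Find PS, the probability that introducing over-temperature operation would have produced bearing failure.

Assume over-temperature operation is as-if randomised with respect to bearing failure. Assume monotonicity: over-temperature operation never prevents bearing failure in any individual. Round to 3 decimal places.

PS ≈ 0.780

p₁ = 0.822, p₀ = 0.192.
Under exogeneity and monotonicity, PS = (p₁ − p₀) / (1 − p₀).
PS = (0.822 − 0.192) / (1 − 0.192) = 0.63 / 0.808 ≈ 0.7797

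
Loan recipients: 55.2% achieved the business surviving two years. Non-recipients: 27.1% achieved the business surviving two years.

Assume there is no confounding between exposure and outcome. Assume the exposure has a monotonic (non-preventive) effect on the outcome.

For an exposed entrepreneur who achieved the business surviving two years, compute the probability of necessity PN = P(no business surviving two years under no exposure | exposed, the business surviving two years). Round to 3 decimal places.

p₁ = 0.552, p₀ = 0.271.
Under exogeneity and monotonicity, PN = (p₁ − p₀) / p₁.
PN = (0.552 − 0.271) / 0.552 = 0.281 / 0.552 ≈ 0.5091

PN ≈ 0.509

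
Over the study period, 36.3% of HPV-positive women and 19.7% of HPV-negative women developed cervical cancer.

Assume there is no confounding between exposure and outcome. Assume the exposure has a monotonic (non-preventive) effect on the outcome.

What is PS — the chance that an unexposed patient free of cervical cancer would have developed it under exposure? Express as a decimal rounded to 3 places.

p₁ = 0.363, p₀ = 0.197.
Under exogeneity and monotonicity, PS = (p₁ − p₀) / (1 − p₀).
PS = (0.363 − 0.197) / (1 − 0.197) = 0.166 / 0.803 ≈ 0.2067

PS ≈ 0.207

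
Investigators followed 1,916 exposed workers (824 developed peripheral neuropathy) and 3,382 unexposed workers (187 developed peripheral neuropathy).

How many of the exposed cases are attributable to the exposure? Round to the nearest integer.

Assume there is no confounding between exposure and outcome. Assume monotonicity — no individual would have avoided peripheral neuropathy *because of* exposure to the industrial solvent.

p₁ = P(outcome | exposed) = 824/1916 = 0.43006
p₀ = P(outcome | unexposed) = 187/3382 = 0.055293
PN = (p₁ − p₀)/p₁ = (0.43006 − 0.055293) / 0.43006 ≈ 0.87143.
Attributable cases ≈ PN × (exposed cases) = 0.87143 × 824 ≈ 718.06.

about 718 cases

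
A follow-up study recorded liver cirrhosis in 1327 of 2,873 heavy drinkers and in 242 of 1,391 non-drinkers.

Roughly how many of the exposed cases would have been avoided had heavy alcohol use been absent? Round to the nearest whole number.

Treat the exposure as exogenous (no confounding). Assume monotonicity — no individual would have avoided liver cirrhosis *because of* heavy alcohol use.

p₁ = P(outcome | exposed) = 1327/2873 = 0.46189
p₀ = P(outcome | unexposed) = 242/1391 = 0.17398
PN = (p₁ − p₀)/p₁ = (0.46189 − 0.17398) / 0.46189 ≈ 0.62334.
Attributable cases ≈ PN × (exposed cases) = 0.62334 × 1327 ≈ 827.17.

about 827 cases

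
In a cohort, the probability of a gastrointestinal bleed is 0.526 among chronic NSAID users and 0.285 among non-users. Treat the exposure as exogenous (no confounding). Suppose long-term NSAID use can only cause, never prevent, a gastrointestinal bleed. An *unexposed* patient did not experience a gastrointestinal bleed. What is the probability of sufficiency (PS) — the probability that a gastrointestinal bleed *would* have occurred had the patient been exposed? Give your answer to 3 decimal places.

Let p₁ = 0.526, p₀ = 0.285.
Under exogeneity and monotonicity, PS = (p₁ − p₀) / (1 − p₀).
PS = (0.526 − 0.285) / (1 − 0.285) = 0.241 / 0.715 ≈ 0.3371

PS ≈ 0.337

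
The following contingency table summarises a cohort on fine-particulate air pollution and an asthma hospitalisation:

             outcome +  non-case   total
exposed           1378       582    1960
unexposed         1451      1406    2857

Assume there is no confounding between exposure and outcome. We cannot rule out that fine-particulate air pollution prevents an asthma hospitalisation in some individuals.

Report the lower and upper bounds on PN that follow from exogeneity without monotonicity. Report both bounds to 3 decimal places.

p₁ = P(outcome | exposed) = 1378/1960 = 0.70306
p₀ = P(outcome | unexposed) = 1451/2857 = 0.50788
Under exogeneity alone the bounds on PN are max{0,(p₁−p₀)/p₁} ≤ PN ≤ min{1,(1−p₀)/p₁}.
  lower = (p₁ − p₀)/p₁ = 0.19519 / 0.70306 ≈ 0.2776
  upper = min{1, (1 − p₀)/p₁} = 0.49212 / 0.70306 ≈ 0.7000

0.278 ≤ PN ≤ 0.700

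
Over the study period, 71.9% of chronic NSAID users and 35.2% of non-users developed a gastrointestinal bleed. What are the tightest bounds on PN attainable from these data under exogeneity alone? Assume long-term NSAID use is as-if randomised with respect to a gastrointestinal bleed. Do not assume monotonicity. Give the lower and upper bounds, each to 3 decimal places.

p₁ = 0.719, p₀ = 0.352.
Under exogeneity alone the bounds on PN are max{0,(p₁−p₀)/p₁} ≤ PN ≤ min{1,(1−p₀)/p₁}.
  lower = (p₁ − p₀)/p₁ = 0.367 / 0.719 ≈ 0.5104
  upper = min{1, (1 − p₀)/p₁} = 0.648 / 0.719 ≈ 0.9013

0.510 ≤ PN ≤ 0.901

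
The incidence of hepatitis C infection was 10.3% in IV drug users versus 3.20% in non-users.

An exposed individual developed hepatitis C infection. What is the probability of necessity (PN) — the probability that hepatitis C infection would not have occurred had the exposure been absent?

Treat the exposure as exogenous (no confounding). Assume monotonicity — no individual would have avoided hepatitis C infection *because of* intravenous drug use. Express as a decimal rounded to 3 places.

p₁ = 0.103, p₀ = 0.032.
Under exogeneity and monotonicity, PN = (p₁ − p₀) / p₁.
PN = (0.103 − 0.032) / 0.103 = 0.071 / 0.103 ≈ 0.6893

PN ≈ 0.689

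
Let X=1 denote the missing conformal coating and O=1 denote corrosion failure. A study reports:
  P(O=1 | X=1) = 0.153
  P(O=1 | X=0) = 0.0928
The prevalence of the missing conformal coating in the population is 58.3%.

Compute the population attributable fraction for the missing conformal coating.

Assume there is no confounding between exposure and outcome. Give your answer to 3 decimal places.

PAF ≈ 0.274

Let p₁ = 0.153, p₀ = 0.0928.
Overall risk P(Y=1) = π·p₁ + (1−π)·p₀ = 0.583×0.153 + 0.417×0.0928 = 0.1279.
Under exogeneity, PAF = [P(Y=1) − p₀] / P(Y=1).
PAF = (0.1279 − 0.0928) / 0.1279 ≈ 0.2744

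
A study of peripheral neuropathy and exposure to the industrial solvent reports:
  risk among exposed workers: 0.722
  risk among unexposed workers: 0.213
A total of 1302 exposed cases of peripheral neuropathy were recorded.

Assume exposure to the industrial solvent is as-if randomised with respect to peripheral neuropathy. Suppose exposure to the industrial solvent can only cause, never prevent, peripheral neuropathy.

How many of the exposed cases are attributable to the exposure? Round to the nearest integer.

about 918 cases

Let p₁ = 0.722, p₀ = 0.213.
PN = (p₁ − p₀)/p₁ = (0.722 − 0.213) / 0.722 ≈ 0.70499.
Attributable cases ≈ PN × (exposed cases) = 0.70499 × 1302 ≈ 917.89.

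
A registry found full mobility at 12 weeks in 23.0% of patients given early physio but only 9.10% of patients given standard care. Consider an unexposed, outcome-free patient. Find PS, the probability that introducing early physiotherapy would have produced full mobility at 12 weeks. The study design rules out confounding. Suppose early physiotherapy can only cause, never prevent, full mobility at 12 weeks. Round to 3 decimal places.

PS ≈ 0.153

p₁ = 0.23, p₀ = 0.091.
Under exogeneity and monotonicity, PS = (p₁ − p₀) / (1 − p₀).
PS = (0.23 − 0.091) / (1 − 0.091) = 0.139 / 0.909 ≈ 0.1529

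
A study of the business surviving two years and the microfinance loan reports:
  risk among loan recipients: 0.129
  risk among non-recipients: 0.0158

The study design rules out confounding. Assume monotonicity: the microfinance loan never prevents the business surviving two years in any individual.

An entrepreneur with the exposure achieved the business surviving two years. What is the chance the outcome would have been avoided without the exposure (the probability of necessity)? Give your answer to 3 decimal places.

PN ≈ 0.878

Let p₁ = 0.129, p₀ = 0.0158.
Under exogeneity and monotonicity, PN = (p₁ − p₀) / p₁.
PN = (0.129 − 0.0158) / 0.129 = 0.1132 / 0.129 ≈ 0.8775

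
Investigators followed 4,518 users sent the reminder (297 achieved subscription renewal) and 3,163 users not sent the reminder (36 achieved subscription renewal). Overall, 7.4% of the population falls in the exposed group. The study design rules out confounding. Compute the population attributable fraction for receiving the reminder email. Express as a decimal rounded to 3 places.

p₁ = P(outcome | exposed) = 297/4518 = 0.065737
p₀ = P(outcome | unexposed) = 36/3163 = 0.011382
Overall risk P(Y=1) = π·p₁ + (1−π)·p₀ = 0.074×0.065737 + 0.926×0.011382 = 0.015404.
Under exogeneity, PAF = [P(Y=1) − p₀] / P(Y=1).
PAF = (0.015404 − 0.011382) / 0.015404 ≈ 0.2611

PAF ≈ 0.261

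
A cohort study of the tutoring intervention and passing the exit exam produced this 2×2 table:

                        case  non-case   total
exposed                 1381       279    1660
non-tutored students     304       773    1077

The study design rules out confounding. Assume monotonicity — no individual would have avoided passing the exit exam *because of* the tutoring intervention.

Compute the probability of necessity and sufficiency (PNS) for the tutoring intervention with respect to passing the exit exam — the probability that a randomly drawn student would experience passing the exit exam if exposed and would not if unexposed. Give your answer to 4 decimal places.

PNS ≈ 0.5497

p₁ = P(outcome | exposed) = 1381/1660 = 0.83193
p₀ = P(outcome | unexposed) = 304/1077 = 0.28227
Under exogeneity and monotonicity, PNS = p₁ − p₀.
PNS = 0.83193 − 0.28227 = 0.54966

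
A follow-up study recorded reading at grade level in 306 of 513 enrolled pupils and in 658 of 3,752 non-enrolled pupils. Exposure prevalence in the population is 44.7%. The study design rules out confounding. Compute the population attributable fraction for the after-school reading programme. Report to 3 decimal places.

p₁ = P(outcome | exposed) = 306/513 = 0.59649
p₀ = P(outcome | unexposed) = 658/3752 = 0.17537
Overall risk P(Y=1) = π·p₁ + (1−π)·p₀ = 0.447×0.59649 + 0.553×0.17537 = 0.36361.
Under exogeneity, PAF = [P(Y=1) − p₀] / P(Y=1).
PAF = (0.36361 − 0.17537) / 0.36361 ≈ 0.5177

PAF ≈ 0.518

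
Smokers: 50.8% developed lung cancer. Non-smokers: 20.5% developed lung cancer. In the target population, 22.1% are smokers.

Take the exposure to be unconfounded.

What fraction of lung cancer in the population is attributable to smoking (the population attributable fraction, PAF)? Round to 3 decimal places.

PAF ≈ 0.246

p₁ = 0.508, p₀ = 0.205.
Overall risk P(Y=1) = π·p₁ + (1−π)·p₀ = 0.221×0.508 + 0.779×0.205 = 0.27196.
Under exogeneity, PAF = [P(Y=1) − p₀] / P(Y=1).
PAF = (0.27196 − 0.205) / 0.27196 ≈ 0.2462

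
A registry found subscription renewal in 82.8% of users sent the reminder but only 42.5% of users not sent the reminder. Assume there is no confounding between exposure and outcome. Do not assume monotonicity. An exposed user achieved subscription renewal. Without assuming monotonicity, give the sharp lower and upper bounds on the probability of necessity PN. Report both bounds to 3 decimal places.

p₁ = 0.828, p₀ = 0.425.
Under exogeneity alone the bounds on PN are max{0,(p₁−p₀)/p₁} ≤ PN ≤ min{1,(1−p₀)/p₁}.
  lower = (p₁ − p₀)/p₁ = 0.403 / 0.828 ≈ 0.4867
  upper = min{1, (1 − p₀)/p₁} = 0.575 / 0.828 ≈ 0.6944

0.487 ≤ PN ≤ 0.694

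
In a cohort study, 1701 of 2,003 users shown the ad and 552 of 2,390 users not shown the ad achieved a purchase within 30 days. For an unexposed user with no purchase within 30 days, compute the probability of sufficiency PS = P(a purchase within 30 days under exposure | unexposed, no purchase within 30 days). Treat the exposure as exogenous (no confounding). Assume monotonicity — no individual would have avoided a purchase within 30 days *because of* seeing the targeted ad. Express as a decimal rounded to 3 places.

p₁ = P(outcome | exposed) = 1701/2003 = 0.84923
p₀ = P(outcome | unexposed) = 552/2390 = 0.23096
Under exogeneity and monotonicity, PS = (p₁ − p₀) / (1 − p₀).
PS = (0.84923 − 0.23096) / (1 − 0.23096) = 0.61826 / 0.76904 ≈ 0.8039

PS ≈ 0.804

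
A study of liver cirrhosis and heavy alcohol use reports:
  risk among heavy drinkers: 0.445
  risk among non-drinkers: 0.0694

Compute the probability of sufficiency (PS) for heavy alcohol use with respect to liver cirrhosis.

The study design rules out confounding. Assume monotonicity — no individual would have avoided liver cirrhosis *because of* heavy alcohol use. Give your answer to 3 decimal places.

PS ≈ 0.404

Let p₁ = 0.445, p₀ = 0.0694.
Under exogeneity and monotonicity, PS = (p₁ − p₀) / (1 − p₀).
PS = (0.445 − 0.0694) / (1 − 0.0694) = 0.3756 / 0.9306 ≈ 0.4036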